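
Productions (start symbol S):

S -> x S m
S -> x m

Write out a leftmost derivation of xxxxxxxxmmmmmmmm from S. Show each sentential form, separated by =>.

S => xSm   [S -> x S m]
xSm => xxSmm   [S -> x S m]
xxSmm => xxxSmmm   [S -> x S m]
xxxSmmm => xxxxSmmmm   [S -> x S m]
xxxxSmmmm => xxxxxSmmmmm   [S -> x S m]
xxxxxSmmmmm => xxxxxxSmmmmmm   [S -> x S m]
xxxxxxSmmmmmm => xxxxxxxSmmmmmmm   [S -> x S m]
xxxxxxxSmmmmmmm => xxxxxxxxmmmmmmmm   [S -> x m]

S=>xSm=>xxSmm=>xxxSmmm=>xxxxSmmmm=>xxxxxSmmmmm=>xxxxxxSmmmmmm=>xxxxxxxSmmmmmmm=>xxxxxxxxmmmmmmmm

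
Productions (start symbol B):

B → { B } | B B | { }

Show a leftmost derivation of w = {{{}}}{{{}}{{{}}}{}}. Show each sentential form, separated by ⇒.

B ⇒ BB   [B → B B]
BB ⇒ {B}B   [B → { B }]
{B}B ⇒ {{B}}B   [B → { B }]
{{B}}B ⇒ {{{}}}B   [B → { }]
{{{}}}B ⇒ {{{}}}{B}   [B → { B }]
{{{}}}{B} ⇒ {{{}}}{BB}   [B → B B]
{{{}}}{BB} ⇒ {{{}}}{{B}B}   [B → { B }]
{{{}}}{{B}B} ⇒ {{{}}}{{{}}B}   [B → { }]
{{{}}}{{{}}B} ⇒ {{{}}}{{{}}BB}   [B → B B]
{{{}}}{{{}}BB} ⇒ {{{}}}{{{}}{B}B}   [B → { B }]
{{{}}}{{{}}{B}B} ⇒ {{{}}}{{{}}{{B}}B}   [B → { B }]
{{{}}}{{{}}{{B}}B} ⇒ {{{}}}{{{}}{{{}}}B}   [B → { }]
{{{}}}{{{}}{{{}}}B} ⇒ {{{}}}{{{}}{{{}}}{}}   [B → { }]

B ⇒ BB ⇒ {B}B ⇒ {{B}}B ⇒ {{{}}}B ⇒ {{{}}}{B} ⇒ {{{}}}{BB} ⇒ {{{}}}{{B}B} ⇒ {{{}}}{{{}}B} ⇒ {{{}}}{{{}}BB} ⇒ {{{}}}{{{}}{B}B} ⇒ {{{}}}{{{}}{{B}}B} ⇒ {{{}}}{{{}}{{{}}}B} ⇒ {{{}}}{{{}}{{{}}}{}}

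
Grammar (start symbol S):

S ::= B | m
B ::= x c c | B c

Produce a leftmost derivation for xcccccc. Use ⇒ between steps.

S ⇒ B ⇒ Bc ⇒ Bcc ⇒ Bccc ⇒ Bcccc ⇒ xcccccc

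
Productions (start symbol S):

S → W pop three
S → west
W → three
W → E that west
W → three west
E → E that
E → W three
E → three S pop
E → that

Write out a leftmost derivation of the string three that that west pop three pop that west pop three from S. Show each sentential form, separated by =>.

S => W pop three => E that west pop three => three S pop that west pop three => three W pop three pop that west pop three => three E that west pop three pop that west pop three => three that that west pop three pop that west pop three

S => W pop three   [S → W pop three]
W pop three => E that west pop three   [W → E that west]
E that west pop three => three S pop that west pop three   [E → three S pop]
three S pop that west pop three => three W pop three pop that west pop three   [S → W pop three]
three W pop three pop that west pop three => three E that west pop three pop that west pop three   [W → E that west]
three E that west pop three pop that west pop three => three that that west pop three pop that west pop three   [E → that]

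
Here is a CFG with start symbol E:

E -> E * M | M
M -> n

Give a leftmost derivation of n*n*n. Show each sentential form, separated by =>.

E => E*M   [E -> E * M]
E*M => E*M*M   [E -> E * M]
E*M*M => M*M*M   [E -> M]
M*M*M => n*M*M   [M -> n]
n*M*M => n*n*M   [M -> n]
n*n*M => n*n*n   [M -> n]

E => E*M => E*M*M => M*M*M => n*M*M => n*n*M => n*n*n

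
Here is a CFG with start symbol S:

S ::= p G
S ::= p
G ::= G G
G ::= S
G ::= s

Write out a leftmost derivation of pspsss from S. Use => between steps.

S => pG   [S ::= p G]
pG => pGG   [G ::= G G]
pGG => pGGG   [G ::= G G]
pGGG => psGG   [G ::= s]
psGG => psSG   [G ::= S]
psSG => pspG   [S ::= p]
pspG => pspGG   [G ::= G G]
pspGG => pspGGG   [G ::= G G]
pspGGG => pspsGG   [G ::= s]
pspsGG => pspssG   [G ::= s]
pspssG => pspsss   [G ::= s]

S => pG => pGG => pGGG => psGG => psSG => pspG => pspGG => pspGGG => pspsGG => pspssG => pspsss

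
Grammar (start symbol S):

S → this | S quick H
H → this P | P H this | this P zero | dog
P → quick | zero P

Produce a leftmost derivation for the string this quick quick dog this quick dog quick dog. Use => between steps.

S => S quick H => S quick H quick H => S quick H quick H quick H => this quick H quick H quick H => this quick P H this quick H quick H => this quick quick H this quick H quick H => this quick quick dog this quick H quick H => this quick quick dog this quick dog quick H => this quick quick dog this quick dog quick dog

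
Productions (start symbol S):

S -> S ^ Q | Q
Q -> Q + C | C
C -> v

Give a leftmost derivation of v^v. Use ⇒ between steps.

S ⇒ S^Q   [S -> S ^ Q]
S^Q ⇒ Q^Q   [S -> Q]
Q^Q ⇒ C^Q   [Q -> C]
C^Q ⇒ v^Q   [C -> v]
v^Q ⇒ v^C   [Q -> C]
v^C ⇒ v^v   [C -> v]

S⇒S^Q⇒Q^Q⇒C^Q⇒v^Q⇒v^C⇒v^v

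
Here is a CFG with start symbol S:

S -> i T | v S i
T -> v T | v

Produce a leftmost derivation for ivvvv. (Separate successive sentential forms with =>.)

S => iT => ivT => ivvT => ivvvT => ivvvv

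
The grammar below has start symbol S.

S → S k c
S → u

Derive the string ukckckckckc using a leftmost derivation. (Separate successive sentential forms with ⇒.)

S ⇒ Skc ⇒ Skckc ⇒ Skckckc ⇒ Skckckckc ⇒ Skckckckckc ⇒ ukckckckckc

S ⇒ Skc   [S → S k c]
Skc ⇒ Skckc   [S → S k c]
Skckc ⇒ Skckckc   [S → S k c]
Skckckc ⇒ Skckckckc   [S → S k c]
Skckckckc ⇒ Skckckckckc   [S → S k c]
Skckckckckc ⇒ ukckckckckc   [S → u]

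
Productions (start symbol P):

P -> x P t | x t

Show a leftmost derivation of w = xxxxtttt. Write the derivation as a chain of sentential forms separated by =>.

P=>xPt=>xxPtt=>xxxPttt=>xxxxtttt

P => xPt   [P -> x P t]
xPt => xxPtt   [P -> x P t]
xxPtt => xxxPttt   [P -> x P t]
xxxPttt => xxxxtttt   [P -> x t]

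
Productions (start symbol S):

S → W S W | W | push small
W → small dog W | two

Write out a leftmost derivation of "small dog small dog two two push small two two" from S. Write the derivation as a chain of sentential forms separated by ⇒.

S ⇒ W S W   [S → W S W]
W S W ⇒ small dog W S W   [W → small dog W]
small dog W S W ⇒ small dog small dog W S W   [W → small dog W]
small dog small dog W S W ⇒ small dog small dog two S W   [W → two]
small dog small dog two S W ⇒ small dog small dog two W S W W   [S → W S W]
small dog small dog two W S W W ⇒ small dog small dog two two S W W   [W → two]
small dog small dog two two S W W ⇒ small dog small dog two two push small W W   [S → push small]
small dog small dog two two push small W W ⇒ small dog small dog two two push small two W   [W → two]
small dog small dog two two push small two W ⇒ small dog small dog two two push small two two   [W → two]

S ⇒ W S W ⇒ small dog W S W ⇒ small dog small dog W S W ⇒ small dog small dog two S W ⇒ small dog small dog two W S W W ⇒ small dog small dog two two S W W ⇒ small dog small dog two two push small W W ⇒ small dog small dog two two push small two W ⇒ small dog small dog two two push small two two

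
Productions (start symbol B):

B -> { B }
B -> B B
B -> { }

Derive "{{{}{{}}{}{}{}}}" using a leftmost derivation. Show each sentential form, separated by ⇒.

B ⇒ {B}   [B -> { B }]
{B} ⇒ {{B}}   [B -> { B }]
{{B}} ⇒ {{BB}}   [B -> B B]
{{BB}} ⇒ {{{}B}}   [B -> { }]
{{{}B}} ⇒ {{{}BB}}   [B -> B B]
{{{}BB}} ⇒ {{{}BBB}}   [B -> B B]
{{{}BBB}} ⇒ {{{}BBBB}}   [B -> B B]
{{{}BBBB}} ⇒ {{{}{B}BBB}}   [B -> { B }]
{{{}{B}BBB}} ⇒ {{{}{{}}BBB}}   [B -> { }]
{{{}{{}}BBB}} ⇒ {{{}{{}}{}BB}}   [B -> { }]
{{{}{{}}{}BB}} ⇒ {{{}{{}}{}{}B}}   [B -> { }]
{{{}{{}}{}{}B}} ⇒ {{{}{{}}{}{}{}}}   [B -> { }]

B⇒{B}⇒{{B}}⇒{{BB}}⇒{{{}B}}⇒{{{}BB}}⇒{{{}BBB}}⇒{{{}BBBB}}⇒{{{}{B}BBB}}⇒{{{}{{}}BBB}}⇒{{{}{{}}{}BB}}⇒{{{}{{}}{}{}B}}⇒{{{}{{}}{}{}{}}}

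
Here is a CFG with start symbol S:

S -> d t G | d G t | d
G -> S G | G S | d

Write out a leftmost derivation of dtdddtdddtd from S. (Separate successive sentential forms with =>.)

S => dtG => dtSG => dtdGtG => dtdSGtG => dtddGtG => dtddGStG => dtddSGStG => dtdddtGGStG => dtdddtdGStG => dtdddtddStG => dtdddtdddtG => dtdddtdddtd

S => dtG   [S -> d t G]
dtG => dtSG   [G -> S G]
dtSG => dtdGtG   [S -> d G t]
dtdGtG => dtdSGtG   [G -> S G]
dtdSGtG => dtddGtG   [S -> d]
dtddGtG => dtddGStG   [G -> G S]
dtddGStG => dtddSGStG   [G -> S G]
dtddSGStG => dtdddtGGStG   [S -> d t G]
dtdddtGGStG => dtdddtdGStG   [G -> d]
dtdddtdGStG => dtdddtddStG   [G -> d]
dtdddtddStG => dtdddtdddtG   [S -> d]
dtdddtdddtG => dtdddtdddtd   [G -> d]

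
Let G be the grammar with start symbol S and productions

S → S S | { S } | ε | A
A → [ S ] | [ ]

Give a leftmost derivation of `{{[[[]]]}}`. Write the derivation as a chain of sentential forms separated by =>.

S => {S} => {{S}} => {{A}} => {{[S]}} => {{[SS]}} => {{[AS]}} => {{[[S]S]}} => {{[[A]S]}} => {{[[[]]S]}} => {{[[[]]]}}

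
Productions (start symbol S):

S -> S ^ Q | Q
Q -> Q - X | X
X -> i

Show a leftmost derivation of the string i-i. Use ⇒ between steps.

S ⇒ Q   [S -> Q]
Q ⇒ Q-X   [Q -> Q - X]
Q-X ⇒ X-X   [Q -> X]
X-X ⇒ i-X   [X -> i]
i-X ⇒ i-i   [X -> i]

S⇒Q⇒Q-X⇒X-X⇒i-X⇒i-i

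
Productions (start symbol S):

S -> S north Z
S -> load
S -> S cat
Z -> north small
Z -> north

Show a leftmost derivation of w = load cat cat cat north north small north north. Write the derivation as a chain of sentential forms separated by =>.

S => S north Z => S north Z north Z => S cat north Z north Z => S cat cat north Z north Z => S cat cat cat north Z north Z => load cat cat cat north Z north Z => load cat cat cat north north small north Z => load cat cat cat north north small north north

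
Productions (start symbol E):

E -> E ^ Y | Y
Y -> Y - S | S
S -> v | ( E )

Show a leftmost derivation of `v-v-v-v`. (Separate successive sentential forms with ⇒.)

E ⇒ Y ⇒ Y-S ⇒ Y-S-S ⇒ Y-S-S-S ⇒ S-S-S-S ⇒ v-S-S-S ⇒ v-v-S-S ⇒ v-v-v-S ⇒ v-v-v-v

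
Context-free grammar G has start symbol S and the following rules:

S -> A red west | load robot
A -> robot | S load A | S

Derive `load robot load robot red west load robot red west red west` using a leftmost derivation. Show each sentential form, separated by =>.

S => A red west => S load A red west => load robot load A red west => load robot load S red west => load robot load A red west red west => load robot load S load A red west red west => load robot load A red west load A red west red west => load robot load robot red west load A red west red west => load robot load robot red west load robot red west red west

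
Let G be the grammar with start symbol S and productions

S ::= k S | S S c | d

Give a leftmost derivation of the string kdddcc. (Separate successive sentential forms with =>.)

S => SSc => kSSc => kdSc => kdSScc => kddScc => kdddcc

S => SSc   [S ::= S S c]
SSc => kSSc   [S ::= k S]
kSSc => kdSc   [S ::= d]
kdSc => kdSScc   [S ::= S S c]
kdSScc => kddScc   [S ::= d]
kddScc => kdddcc   [S ::= d]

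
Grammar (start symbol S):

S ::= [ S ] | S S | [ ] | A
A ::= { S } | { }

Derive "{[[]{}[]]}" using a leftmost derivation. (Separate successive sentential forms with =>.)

S=>A=>{S}=>{[S]}=>{[SS]}=>{[SSS]}=>{[[]SS]}=>{[[]AS]}=>{[[]{}S]}=>{[[]{}[]]}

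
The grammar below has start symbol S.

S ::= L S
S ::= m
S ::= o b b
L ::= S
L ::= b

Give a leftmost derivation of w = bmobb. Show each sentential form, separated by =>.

S=>LS=>SS=>LSS=>bSS=>bmS=>bmobb

S => LS   [S ::= L S]
LS => SS   [L ::= S]
SS => LSS   [S ::= L S]
LSS => bSS   [L ::= b]
bSS => bmS   [S ::= m]
bmS => bmobb   [S ::= o b b]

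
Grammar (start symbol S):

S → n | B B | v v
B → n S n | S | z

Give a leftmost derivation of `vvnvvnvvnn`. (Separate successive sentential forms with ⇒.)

S ⇒ BB ⇒ SB ⇒ vvB ⇒ vvnSn ⇒ vvnBBn ⇒ vvnSBn ⇒ vvnvvBn ⇒ vvnvvnSnn ⇒ vvnvvnvvnn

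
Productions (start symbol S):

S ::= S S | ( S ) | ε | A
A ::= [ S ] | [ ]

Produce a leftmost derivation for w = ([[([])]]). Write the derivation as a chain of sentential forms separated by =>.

S => (S)   [S ::= ( S )]
(S) => (A)   [S ::= A]
(A) => ([S])   [A ::= [ S ]]
([S]) => ([A])   [S ::= A]
([A]) => ([[S]])   [A ::= [ S ]]
([[S]]) => ([[(S)]])   [S ::= ( S )]
([[(S)]]) => ([[(A)]])   [S ::= A]
([[(A)]]) => ([[([S])]])   [A ::= [ S ]]
([[([S])]]) => ([[([])]])   [S ::= ε]

S => (S) => (A) => ([S]) => ([A]) => ([[S]]) => ([[(S)]]) => ([[(A)]]) => ([[([S])]]) => ([[([])]])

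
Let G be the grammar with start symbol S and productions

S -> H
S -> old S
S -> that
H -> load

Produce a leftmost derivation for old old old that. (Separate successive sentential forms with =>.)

S => old S   [S -> old S]
old S => old old S   [S -> old S]
old old S => old old old S   [S -> old S]
old old old S => old old old that   [S -> that]

S => old S => old old S => old old old S => old old old that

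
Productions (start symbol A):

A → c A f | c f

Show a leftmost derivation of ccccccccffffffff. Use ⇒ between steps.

A ⇒ cAf   [A → c A f]
cAf ⇒ ccAff   [A → c A f]
ccAff ⇒ cccAfff   [A → c A f]
cccAfff ⇒ ccccAffff   [A → c A f]
ccccAffff ⇒ cccccAfffff   [A → c A f]
cccccAfffff ⇒ ccccccAffffff   [A → c A f]
ccccccAffffff ⇒ cccccccAfffffff   [A → c A f]
cccccccAfffffff ⇒ ccccccccffffffff   [A → c f]

A ⇒ cAf ⇒ ccAff ⇒ cccAfff ⇒ ccccAffff ⇒ cccccAfffff ⇒ ccccccAffffff ⇒ cccccccAfffffff ⇒ ccccccccffffffff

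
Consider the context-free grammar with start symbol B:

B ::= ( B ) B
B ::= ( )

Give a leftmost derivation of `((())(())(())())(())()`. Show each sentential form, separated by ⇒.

B ⇒ (B)B ⇒ ((B)B)B ⇒ ((())B)B ⇒ ((())(B)B)B ⇒ ((())(())B)B ⇒ ((())(())(B)B)B ⇒ ((())(())(())B)B ⇒ ((())(())(())())B ⇒ ((())(())(())())(B)B ⇒ ((())(())(())())(())B ⇒ ((())(())(())())(())()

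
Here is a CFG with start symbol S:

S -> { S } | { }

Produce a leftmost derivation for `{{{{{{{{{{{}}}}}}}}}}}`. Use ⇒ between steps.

S⇒{S}⇒{{S}}⇒{{{S}}}⇒{{{{S}}}}⇒{{{{{S}}}}}⇒{{{{{{S}}}}}}⇒{{{{{{{S}}}}}}}⇒{{{{{{{{S}}}}}}}}⇒{{{{{{{{{S}}}}}}}}}⇒{{{{{{{{{{S}}}}}}}}}}⇒{{{{{{{{{{{}}}}}}}}}}}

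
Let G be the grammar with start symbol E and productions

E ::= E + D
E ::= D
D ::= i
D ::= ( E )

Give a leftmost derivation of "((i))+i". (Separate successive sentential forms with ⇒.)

E⇒E+D⇒D+D⇒(E)+D⇒(D)+D⇒((E))+D⇒((D))+D⇒((i))+D⇒((i))+i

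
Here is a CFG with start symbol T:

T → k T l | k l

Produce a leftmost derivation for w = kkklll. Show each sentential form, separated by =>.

T => kTl   [T → k T l]
kTl => kkTll   [T → k T l]
kkTll => kkklll   [T → k l]

T=>kTl=>kkTll=>kkklll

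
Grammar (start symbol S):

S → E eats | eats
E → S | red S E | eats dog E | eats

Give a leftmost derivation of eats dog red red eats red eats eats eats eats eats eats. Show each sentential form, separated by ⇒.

S ⇒ E eats ⇒ eats dog E eats ⇒ eats dog red S E eats ⇒ eats dog red E eats E eats ⇒ eats dog red red S E eats E eats ⇒ eats dog red red eats E eats E eats ⇒ eats dog red red eats red S E eats E eats ⇒ eats dog red red eats red eats E eats E eats ⇒ eats dog red red eats red eats S eats E eats ⇒ eats dog red red eats red eats E eats eats E eats ⇒ eats dog red red eats red eats eats eats eats E eats ⇒ eats dog red red eats red eats eats eats eats eats eats

S ⇒ E eats   [S → E eats]
E eats ⇒ eats dog E eats   [E → eats dog E]
eats dog E eats ⇒ eats dog red S E eats   [E → red S E]
eats dog red S E eats ⇒ eats dog red E eats E eats   [S → E eats]
eats dog red E eats E eats ⇒ eats dog red red S E eats E eats   [E → red S E]
eats dog red red S E eats E eats ⇒ eats dog red red eats E eats E eats   [S → eats]
eats dog red red eats E eats E eats ⇒ eats dog red red eats red S E eats E eats   [E → red S E]
eats dog red red eats red S E eats E eats ⇒ eats dog red red eats red eats E eats E eats   [S → eats]
eats dog red red eats red eats E eats E eats ⇒ eats dog red red eats red eats S eats E eats   [E → S]
eats dog red red eats red eats S eats E eats ⇒ eats dog red red eats red eats E eats eats E eats   [S → E eats]
eats dog red red eats red eats E eats eats E eats ⇒ eats dog red red eats red eats eats eats eats E eats   [E → eats]
eats dog red red eats red eats eats eats eats E eats ⇒ eats dog red red eats red eats eats eats eats eats eats   [E → eats]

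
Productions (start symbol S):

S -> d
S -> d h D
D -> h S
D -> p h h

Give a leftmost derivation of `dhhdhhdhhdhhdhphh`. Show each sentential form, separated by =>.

S => dhD => dhhS => dhhdhD => dhhdhhS => dhhdhhdhD => dhhdhhdhhS => dhhdhhdhhdhD => dhhdhhdhhdhhS => dhhdhhdhhdhhdhD => dhhdhhdhhdhhdhphh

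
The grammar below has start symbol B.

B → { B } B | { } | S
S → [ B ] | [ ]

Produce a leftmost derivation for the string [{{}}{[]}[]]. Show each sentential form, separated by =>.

B => S => [B] => [{B}B] => [{{}}B] => [{{}}{B}B] => [{{}}{S}B] => [{{}}{[]}B] => [{{}}{[]}S] => [{{}}{[]}[]]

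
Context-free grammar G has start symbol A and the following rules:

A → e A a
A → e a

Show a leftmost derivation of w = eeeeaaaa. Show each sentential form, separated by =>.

A=>eAa=>eeAaa=>eeeAaaa=>eeeeaaaa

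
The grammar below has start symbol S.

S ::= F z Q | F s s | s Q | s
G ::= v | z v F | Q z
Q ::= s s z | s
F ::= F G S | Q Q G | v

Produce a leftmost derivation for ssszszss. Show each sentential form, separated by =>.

S => Fss   [S ::= F s s]
Fss => QQGss   [F ::= Q Q G]
QQGss => sQGss   [Q ::= s]
sQGss => ssszGss   [Q ::= s s z]
ssszGss => ssszQzss   [G ::= Q z]
ssszQzss => ssszszss   [Q ::= s]

S => Fss => QQGss => sQGss => ssszGss => ssszQzss => ssszszss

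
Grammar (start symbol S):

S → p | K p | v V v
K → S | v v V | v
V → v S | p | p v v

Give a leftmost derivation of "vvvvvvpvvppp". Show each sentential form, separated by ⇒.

S ⇒ Kp ⇒ Sp ⇒ Kpp ⇒ vvVpp ⇒ vvvSpp ⇒ vvvKppp ⇒ vvvSppp ⇒ vvvvVvppp ⇒ vvvvvSvppp ⇒ vvvvvvVvvppp ⇒ vvvvvvpvvppp

S ⇒ Kp   [S → K p]
Kp ⇒ Sp   [K → S]
Sp ⇒ Kpp   [S → K p]
Kpp ⇒ vvVpp   [K → v v V]
vvVpp ⇒ vvvSpp   [V → v S]
vvvSpp ⇒ vvvKppp   [S → K p]
vvvKppp ⇒ vvvSppp   [K → S]
vvvSppp ⇒ vvvvVvppp   [S → v V v]
vvvvVvppp ⇒ vvvvvSvppp   [V → v S]
vvvvvSvppp ⇒ vvvvvvVvvppp   [S → v V v]
vvvvvvVvvppp ⇒ vvvvvvpvvppp   [V → p]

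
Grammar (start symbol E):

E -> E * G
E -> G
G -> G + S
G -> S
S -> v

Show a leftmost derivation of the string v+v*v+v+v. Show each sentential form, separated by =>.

E => E*G   [E -> E * G]
E*G => G*G   [E -> G]
G*G => G+S*G   [G -> G + S]
G+S*G => S+S*G   [G -> S]
S+S*G => v+S*G   [S -> v]
v+S*G => v+v*G   [S -> v]
v+v*G => v+v*G+S   [G -> G + S]
v+v*G+S => v+v*G+S+S   [G -> G + S]
v+v*G+S+S => v+v*S+S+S   [G -> S]
v+v*S+S+S => v+v*v+S+S   [S -> v]
v+v*v+S+S => v+v*v+v+S   [S -> v]
v+v*v+v+S => v+v*v+v+v   [S -> v]

E=>E*G=>G*G=>G+S*G=>S+S*G=>v+S*G=>v+v*G=>v+v*G+S=>v+v*G+S+S=>v+v*S+S+S=>v+v*v+S+S=>v+v*v+v+S=>v+v*v+v+v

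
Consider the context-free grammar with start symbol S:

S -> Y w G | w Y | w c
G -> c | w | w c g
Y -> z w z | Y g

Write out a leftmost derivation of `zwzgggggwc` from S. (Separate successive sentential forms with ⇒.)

S ⇒ YwG   [S -> Y w G]
YwG ⇒ YgwG   [Y -> Y g]
YgwG ⇒ YggwG   [Y -> Y g]
YggwG ⇒ YgggwG   [Y -> Y g]
YgggwG ⇒ YggggwG   [Y -> Y g]
YggggwG ⇒ YgggggwG   [Y -> Y g]
YgggggwG ⇒ zwzgggggwG   [Y -> z w z]
zwzgggggwG ⇒ zwzgggggwc   [G -> c]

S ⇒ YwG ⇒ YgwG ⇒ YggwG ⇒ YgggwG ⇒ YggggwG ⇒ YgggggwG ⇒ zwzgggggwG ⇒ zwzgggggwc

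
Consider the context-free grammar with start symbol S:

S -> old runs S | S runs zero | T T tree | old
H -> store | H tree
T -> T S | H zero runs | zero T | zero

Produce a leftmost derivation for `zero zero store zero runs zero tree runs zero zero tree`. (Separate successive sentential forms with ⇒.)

S ⇒ T T tree   [S -> T T tree]
T T tree ⇒ T S T tree   [T -> T S]
T S T tree ⇒ zero S T tree   [T -> zero]
zero S T tree ⇒ zero S runs zero T tree   [S -> S runs zero]
zero S runs zero T tree ⇒ zero T T tree runs zero T tree   [S -> T T tree]
zero T T tree runs zero T tree ⇒ zero zero T T tree runs zero T tree   [T -> zero T]
zero zero T T tree runs zero T tree ⇒ zero zero H zero runs T tree runs zero T tree   [T -> H zero runs]
zero zero H zero runs T tree runs zero T tree ⇒ zero zero store zero runs T tree runs zero T tree   [H -> store]
zero zero store zero runs T tree runs zero T tree ⇒ zero zero store zero runs zero tree runs zero T tree   [T -> zero]
zero zero store zero runs zero tree runs zero T tree ⇒ zero zero store zero runs zero tree runs zero zero tree   [T -> zero]

S ⇒ T T tree ⇒ T S T tree ⇒ zero S T tree ⇒ zero S runs zero T tree ⇒ zero T T tree runs zero T tree ⇒ zero zero T T tree runs zero T tree ⇒ zero zero H zero runs T tree runs zero T tree ⇒ zero zero store zero runs T tree runs zero T tree ⇒ zero zero store zero runs zero tree runs zero T tree ⇒ zero zero store zero runs zero tree runs zero zero tree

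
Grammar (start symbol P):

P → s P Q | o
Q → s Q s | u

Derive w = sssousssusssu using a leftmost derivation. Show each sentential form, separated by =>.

P => sPQ   [P → s P Q]
sPQ => ssPQQ   [P → s P Q]
ssPQQ => sssPQQQ   [P → s P Q]
sssPQQQ => sssoQQQ   [P → o]
sssoQQQ => sssouQQ   [Q → u]
sssouQQ => sssousQsQ   [Q → s Q s]
sssousQsQ => sssoussQssQ   [Q → s Q s]
sssoussQssQ => sssousssQsssQ   [Q → s Q s]
sssousssQsssQ => sssousssusssQ   [Q → u]
sssousssusssQ => sssousssusssu   [Q → u]

P => sPQ => ssPQQ => sssPQQQ => sssoQQQ => sssouQQ => sssousQsQ => sssoussQssQ => sssousssQsssQ => sssousssusssQ => sssousssusssu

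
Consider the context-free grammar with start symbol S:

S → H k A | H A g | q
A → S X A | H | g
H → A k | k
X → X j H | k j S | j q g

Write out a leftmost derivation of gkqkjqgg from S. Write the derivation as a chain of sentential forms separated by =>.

S=>HAg=>AkAg=>gkAg=>gkSXAg=>gkqXAg=>gkqkjSAg=>gkqkjqAg=>gkqkjqgg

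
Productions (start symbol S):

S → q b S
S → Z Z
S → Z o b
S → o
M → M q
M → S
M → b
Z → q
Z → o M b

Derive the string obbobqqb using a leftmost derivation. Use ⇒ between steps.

S ⇒ ZZ ⇒ oMbZ ⇒ obbZ ⇒ obboMb ⇒ obboMqb ⇒ obboMqqb ⇒ obbobqqb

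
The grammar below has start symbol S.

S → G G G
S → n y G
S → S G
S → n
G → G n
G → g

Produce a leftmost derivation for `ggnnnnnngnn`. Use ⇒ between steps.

S ⇒ GGG ⇒ gGG ⇒ gGnG ⇒ gGnnG ⇒ gGnnnG ⇒ gGnnnnG ⇒ gGnnnnnG ⇒ gGnnnnnnG ⇒ ggnnnnnnG ⇒ ggnnnnnnGn ⇒ ggnnnnnnGnn ⇒ ggnnnnnngnn

S ⇒ GGG   [S → G G G]
GGG ⇒ gGG   [G → g]
gGG ⇒ gGnG   [G → G n]
gGnG ⇒ gGnnG   [G → G n]
gGnnG ⇒ gGnnnG   [G → G n]
gGnnnG ⇒ gGnnnnG   [G → G n]
gGnnnnG ⇒ gGnnnnnG   [G → G n]
gGnnnnnG ⇒ gGnnnnnnG   [G → G n]
gGnnnnnnG ⇒ ggnnnnnnG   [G → g]
ggnnnnnnG ⇒ ggnnnnnnGn   [G → G n]
ggnnnnnnGn ⇒ ggnnnnnnGnn   [G → G n]
ggnnnnnnGnn ⇒ ggnnnnnngnn   [G → g]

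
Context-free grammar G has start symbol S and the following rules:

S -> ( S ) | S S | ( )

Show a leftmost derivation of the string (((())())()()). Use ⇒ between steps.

S ⇒ (S) ⇒ (SS) ⇒ (SSS) ⇒ ((S)SS) ⇒ ((SS)SS) ⇒ (((S)S)SS) ⇒ (((())S)SS) ⇒ (((())())SS) ⇒ (((())())()S) ⇒ (((())())()())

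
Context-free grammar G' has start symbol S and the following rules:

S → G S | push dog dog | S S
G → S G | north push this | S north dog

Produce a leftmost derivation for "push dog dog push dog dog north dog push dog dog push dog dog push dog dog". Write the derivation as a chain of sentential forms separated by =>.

S => S S => S S S => G S S S => S north dog S S S => S S north dog S S S => push dog dog S north dog S S S => push dog dog push dog dog north dog S S S => push dog dog push dog dog north dog push dog dog S S => push dog dog push dog dog north dog push dog dog push dog dog S => push dog dog push dog dog north dog push dog dog push dog dog push dog dog

S => S S   [S → S S]
S S => S S S   [S → S S]
S S S => G S S S   [S → G S]
G S S S => S north dog S S S   [G → S north dog]
S north dog S S S => S S north dog S S S   [S → S S]
S S north dog S S S => push dog dog S north dog S S S   [S → push dog dog]
push dog dog S north dog S S S => push dog dog push dog dog north dog S S S   [S → push dog dog]
push dog dog push dog dog north dog S S S => push dog dog push dog dog north dog push dog dog S S   [S → push dog dog]
push dog dog push dog dog north dog push dog dog S S => push dog dog push dog dog north dog push dog dog push dog dog S   [S → push dog dog]
push dog dog push dog dog north dog push dog dog push dog dog S => push dog dog push dog dog north dog push dog dog push dog dog push dog dog   [S → push dog dog]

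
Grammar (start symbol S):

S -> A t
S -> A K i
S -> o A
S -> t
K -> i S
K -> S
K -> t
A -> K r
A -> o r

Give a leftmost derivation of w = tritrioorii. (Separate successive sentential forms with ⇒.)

S ⇒ AKi ⇒ KrKi ⇒ trKi ⇒ triSi ⇒ triAKii ⇒ triKrKii ⇒ tritrKii ⇒ tritriSii ⇒ tritrioAii ⇒ tritrioorii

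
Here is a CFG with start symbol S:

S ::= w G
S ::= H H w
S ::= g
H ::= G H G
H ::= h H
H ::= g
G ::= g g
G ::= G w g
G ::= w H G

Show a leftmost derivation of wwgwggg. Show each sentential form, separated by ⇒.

S ⇒ wG ⇒ wwHG ⇒ wwgG ⇒ wwgwHG ⇒ wwgwgG ⇒ wwgwggg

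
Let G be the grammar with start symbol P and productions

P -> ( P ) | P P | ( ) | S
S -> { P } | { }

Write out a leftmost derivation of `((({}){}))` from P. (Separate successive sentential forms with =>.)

P=>(P)=>((P))=>((PP))=>(((P)P))=>(((S)P))=>((({})P))=>((({})S))=>((({}){}))

P => (P)   [P -> ( P )]
(P) => ((P))   [P -> ( P )]
((P)) => ((PP))   [P -> P P]
((PP)) => (((P)P))   [P -> ( P )]
(((P)P)) => (((S)P))   [P -> S]
(((S)P)) => ((({})P))   [S -> { }]
((({})P)) => ((({})S))   [P -> S]
((({})S)) => ((({}){}))   [S -> { }]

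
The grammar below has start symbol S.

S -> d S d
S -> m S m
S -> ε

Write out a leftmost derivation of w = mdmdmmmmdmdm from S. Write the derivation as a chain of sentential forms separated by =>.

S=>mSm=>mdSdm=>mdmSmdm=>mdmdSdmdm=>mdmdmSmdmdm=>mdmdmmSmmdmdm=>mdmdmmmmdmdm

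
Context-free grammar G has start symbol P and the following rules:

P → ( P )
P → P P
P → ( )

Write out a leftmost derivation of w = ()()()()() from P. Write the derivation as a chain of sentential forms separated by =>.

P=>PP=>PPP=>PPPP=>PPPPP=>()PPPP=>()()PPP=>()()()PP=>()()()()P=>()()()()()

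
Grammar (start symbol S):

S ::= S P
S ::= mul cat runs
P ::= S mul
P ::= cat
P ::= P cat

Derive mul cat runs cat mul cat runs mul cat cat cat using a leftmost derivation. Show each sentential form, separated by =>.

S => S P   [S ::= S P]
S P => S P P   [S ::= S P]
S P P => S P P P   [S ::= S P]
S P P P => S P P P P   [S ::= S P]
S P P P P => S P P P P P   [S ::= S P]
S P P P P P => mul cat runs P P P P P   [S ::= mul cat runs]
mul cat runs P P P P P => mul cat runs cat P P P P   [P ::= cat]
mul cat runs cat P P P P => mul cat runs cat S mul P P P   [P ::= S mul]
mul cat runs cat S mul P P P => mul cat runs cat mul cat runs mul P P P   [S ::= mul cat runs]
mul cat runs cat mul cat runs mul P P P => mul cat runs cat mul cat runs mul cat P P   [P ::= cat]
mul cat runs cat mul cat runs mul cat P P => mul cat runs cat mul cat runs mul cat cat P   [P ::= cat]
mul cat runs cat mul cat runs mul cat cat P => mul cat runs cat mul cat runs mul cat cat cat   [P ::= cat]

S => S P => S P P => S P P P => S P P P P => S P P P P P => mul cat runs P P P P P => mul cat runs cat P P P P => mul cat runs cat S mul P P P => mul cat runs cat mul cat runs mul P P P => mul cat runs cat mul cat runs mul cat P P => mul cat runs cat mul cat runs mul cat cat P => mul cat runs cat mul cat runs mul cat cat cat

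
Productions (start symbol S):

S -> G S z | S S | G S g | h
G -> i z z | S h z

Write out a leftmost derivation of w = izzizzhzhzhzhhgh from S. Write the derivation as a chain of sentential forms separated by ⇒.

S ⇒ SS ⇒ GSgS ⇒ izzSgS ⇒ izzSSgS ⇒ izzSSSgS ⇒ izzGSzSSgS ⇒ izzShzSzSSgS ⇒ izzGSzhzSzSSgS ⇒ izzizzSzhzSzSSgS ⇒ izzizzhzhzSzSSgS ⇒ izzizzhzhzhzSSgS ⇒ izzizzhzhzhzhSgS ⇒ izzizzhzhzhzhhgS ⇒ izzizzhzhzhzhhgh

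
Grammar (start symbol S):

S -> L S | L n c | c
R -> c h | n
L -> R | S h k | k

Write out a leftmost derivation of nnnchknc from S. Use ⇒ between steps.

S ⇒ LS   [S -> L S]
LS ⇒ RS   [L -> R]
RS ⇒ nS   [R -> n]
nS ⇒ nLnc   [S -> L n c]
nLnc ⇒ nShknc   [L -> S h k]
nShknc ⇒ nLnchknc   [S -> L n c]
nLnchknc ⇒ nRnchknc   [L -> R]
nRnchknc ⇒ nnnchknc   [R -> n]

S⇒LS⇒RS⇒nS⇒nLnc⇒nShknc⇒nLnchknc⇒nRnchknc⇒nnnchknc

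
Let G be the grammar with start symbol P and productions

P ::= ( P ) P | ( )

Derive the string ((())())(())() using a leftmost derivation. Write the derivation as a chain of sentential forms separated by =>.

P => (P)P   [P ::= ( P ) P]
(P)P => ((P)P)P   [P ::= ( P ) P]
((P)P)P => ((())P)P   [P ::= ( )]
((())P)P => ((())())P   [P ::= ( )]
((())())P => ((())())(P)P   [P ::= ( P ) P]
((())())(P)P => ((())())(())P   [P ::= ( )]
((())())(())P => ((())())(())()   [P ::= ( )]

P => (P)P => ((P)P)P => ((())P)P => ((())())P => ((())())(P)P => ((())())(())P => ((())())(())()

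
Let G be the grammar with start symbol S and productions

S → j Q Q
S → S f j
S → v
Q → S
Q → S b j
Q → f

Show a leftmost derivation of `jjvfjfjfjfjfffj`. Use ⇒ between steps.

S ⇒ Sfj   [S → S f j]
Sfj ⇒ jQQfj   [S → j Q Q]
jQQfj ⇒ jSQfj   [Q → S]
jSQfj ⇒ jjQQQfj   [S → j Q Q]
jjQQQfj ⇒ jjSQQfj   [Q → S]
jjSQQfj ⇒ jjSfjQQfj   [S → S f j]
jjSfjQQfj ⇒ jjSfjfjQQfj   [S → S f j]
jjSfjfjQQfj ⇒ jjSfjfjfjQQfj   [S → S f j]
jjSfjfjfjQQfj ⇒ jjSfjfjfjfjQQfj   [S → S f j]
jjSfjfjfjfjQQfj ⇒ jjvfjfjfjfjQQfj   [S → v]
jjvfjfjfjfjQQfj ⇒ jjvfjfjfjfjfQfj   [Q → f]
jjvfjfjfjfjfQfj ⇒ jjvfjfjfjfjfffj   [Q → f]

S ⇒ Sfj ⇒ jQQfj ⇒ jSQfj ⇒ jjQQQfj ⇒ jjSQQfj ⇒ jjSfjQQfj ⇒ jjSfjfjQQfj ⇒ jjSfjfjfjQQfj ⇒ jjSfjfjfjfjQQfj ⇒ jjvfjfjfjfjQQfj ⇒ jjvfjfjfjfjfQfj ⇒ jjvfjfjfjfjfffj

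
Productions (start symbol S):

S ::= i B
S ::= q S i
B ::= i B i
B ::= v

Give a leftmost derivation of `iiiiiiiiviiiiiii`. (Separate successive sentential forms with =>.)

S => iB => iiBi => iiiBii => iiiiBiii => iiiiiBiiii => iiiiiiBiiiii => iiiiiiiBiiiiii => iiiiiiiiBiiiiiii => iiiiiiiiviiiiiii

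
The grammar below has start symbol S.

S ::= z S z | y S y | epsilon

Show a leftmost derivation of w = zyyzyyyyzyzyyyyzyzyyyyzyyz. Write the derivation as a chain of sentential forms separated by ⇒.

S ⇒ zSz ⇒ zySyz ⇒ zyySyyz ⇒ zyyzSzyyz ⇒ zyyzySyzyyz ⇒ zyyzyySyyzyyz ⇒ zyyzyyySyyyzyyz ⇒ zyyzyyyySyyyyzyyz ⇒ zyyzyyyyzSzyyyyzyyz ⇒ zyyzyyyyzySyzyyyyzyyz ⇒ zyyzyyyyzyzSzyzyyyyzyyz ⇒ zyyzyyyyzyzySyzyzyyyyzyyz ⇒ zyyzyyyyzyzyySyyzyzyyyyzyyz ⇒ zyyzyyyyzyzyyyyzyzyyyyzyyz

S ⇒ zSz   [S ::= z S z]
zSz ⇒ zySyz   [S ::= y S y]
zySyz ⇒ zyySyyz   [S ::= y S y]
zyySyyz ⇒ zyyzSzyyz   [S ::= z S z]
zyyzSzyyz ⇒ zyyzySyzyyz   [S ::= y S y]
zyyzySyzyyz ⇒ zyyzyySyyzyyz   [S ::= y S y]
zyyzyySyyzyyz ⇒ zyyzyyySyyyzyyz   [S ::= y S y]
zyyzyyySyyyzyyz ⇒ zyyzyyyySyyyyzyyz   [S ::= y S y]
zyyzyyyySyyyyzyyz ⇒ zyyzyyyyzSzyyyyzyyz   [S ::= z S z]
zyyzyyyyzSzyyyyzyyz ⇒ zyyzyyyyzySyzyyyyzyyz   [S ::= y S y]
zyyzyyyyzySyzyyyyzyyz ⇒ zyyzyyyyzyzSzyzyyyyzyyz   [S ::= z S z]
zyyzyyyyzyzSzyzyyyyzyyz ⇒ zyyzyyyyzyzySyzyzyyyyzyyz   [S ::= y S y]
zyyzyyyyzyzySyzyzyyyyzyyz ⇒ zyyzyyyyzyzyySyyzyzyyyyzyyz   [S ::= y S y]
zyyzyyyyzyzyySyyzyzyyyyzyyz ⇒ zyyzyyyyzyzyyyyzyzyyyyzyyz   [S ::= epsilon]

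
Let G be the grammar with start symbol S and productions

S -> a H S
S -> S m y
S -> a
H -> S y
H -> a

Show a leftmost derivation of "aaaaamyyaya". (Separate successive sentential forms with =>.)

S => aHS   [S -> a H S]
aHS => aSyS   [H -> S y]
aSyS => aaHSyS   [S -> a H S]
aaHSyS => aaSySyS   [H -> S y]
aaSySyS => aaaHSySyS   [S -> a H S]
aaaHSySyS => aaaaSySyS   [H -> a]
aaaaSySyS => aaaaSmyySyS   [S -> S m y]
aaaaSmyySyS => aaaaamyySyS   [S -> a]
aaaaamyySyS => aaaaamyyayS   [S -> a]
aaaaamyyayS => aaaaamyyaya   [S -> a]

S=>aHS=>aSyS=>aaHSyS=>aaSySyS=>aaaHSySyS=>aaaaSySyS=>aaaaSmyySyS=>aaaaamyySyS=>aaaaamyyayS=>aaaaamyyaya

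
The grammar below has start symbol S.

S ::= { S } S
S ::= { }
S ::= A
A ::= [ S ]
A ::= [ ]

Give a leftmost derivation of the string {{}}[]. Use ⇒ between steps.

S⇒{S}S⇒{{}}S⇒{{}}A⇒{{}}[]

S ⇒ {S}S   [S ::= { S } S]
{S}S ⇒ {{}}S   [S ::= { }]
{{}}S ⇒ {{}}A   [S ::= A]
{{}}A ⇒ {{}}[]   [A ::= [ ]]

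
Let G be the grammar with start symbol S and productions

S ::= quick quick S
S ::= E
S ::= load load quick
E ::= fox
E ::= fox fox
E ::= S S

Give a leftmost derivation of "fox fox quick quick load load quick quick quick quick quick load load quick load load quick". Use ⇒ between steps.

S ⇒ E ⇒ S S ⇒ E S ⇒ fox fox S ⇒ fox fox quick quick S ⇒ fox fox quick quick E ⇒ fox fox quick quick S S ⇒ fox fox quick quick load load quick S ⇒ fox fox quick quick load load quick quick quick S ⇒ fox fox quick quick load load quick quick quick quick quick S ⇒ fox fox quick quick load load quick quick quick quick quick E ⇒ fox fox quick quick load load quick quick quick quick quick S S ⇒ fox fox quick quick load load quick quick quick quick quick load load quick S ⇒ fox fox quick quick load load quick quick quick quick quick load load quick load load quick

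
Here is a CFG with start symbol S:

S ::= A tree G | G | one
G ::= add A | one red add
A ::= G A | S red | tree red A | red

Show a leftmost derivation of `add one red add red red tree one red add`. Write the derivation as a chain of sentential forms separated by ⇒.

S ⇒ A tree G   [S ::= A tree G]
A tree G ⇒ S red tree G   [A ::= S red]
S red tree G ⇒ G red tree G   [S ::= G]
G red tree G ⇒ add A red tree G   [G ::= add A]
add A red tree G ⇒ add S red red tree G   [A ::= S red]
add S red red tree G ⇒ add G red red tree G   [S ::= G]
add G red red tree G ⇒ add one red add red red tree G   [G ::= one red add]
add one red add red red tree G ⇒ add one red add red red tree one red add   [G ::= one red add]

S ⇒ A tree G ⇒ S red tree G ⇒ G red tree G ⇒ add A red tree G ⇒ add S red red tree G ⇒ add G red red tree G ⇒ add one red add red red tree G ⇒ add one red add red red tree one red add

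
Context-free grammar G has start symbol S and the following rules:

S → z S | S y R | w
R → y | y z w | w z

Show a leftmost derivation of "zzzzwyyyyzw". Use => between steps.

S => SyR   [S → S y R]
SyR => zSyR   [S → z S]
zSyR => zzSyR   [S → z S]
zzSyR => zzSyRyR   [S → S y R]
zzSyRyR => zzzSyRyR   [S → z S]
zzzSyRyR => zzzzSyRyR   [S → z S]
zzzzSyRyR => zzzzwyRyR   [S → w]
zzzzwyRyR => zzzzwyyyR   [R → y]
zzzzwyyyR => zzzzwyyyyzw   [R → y z w]

S => SyR => zSyR => zzSyR => zzSyRyR => zzzSyRyR => zzzzSyRyR => zzzzwyRyR => zzzzwyyyR => zzzzwyyyyzw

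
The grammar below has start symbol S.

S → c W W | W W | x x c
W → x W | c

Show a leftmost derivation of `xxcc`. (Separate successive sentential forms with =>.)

S => WW => xWW => xxWW => xxcW => xxcc

S => WW   [S → W W]
WW => xWW   [W → x W]
xWW => xxWW   [W → x W]
xxWW => xxcW   [W → c]
xxcW => xxcc   [W → c]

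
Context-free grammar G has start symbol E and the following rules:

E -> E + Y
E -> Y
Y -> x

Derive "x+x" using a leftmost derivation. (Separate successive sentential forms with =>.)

E => E+Y   [E -> E + Y]
E+Y => Y+Y   [E -> Y]
Y+Y => x+Y   [Y -> x]
x+Y => x+x   [Y -> x]

E=>E+Y=>Y+Y=>x+Y=>x+x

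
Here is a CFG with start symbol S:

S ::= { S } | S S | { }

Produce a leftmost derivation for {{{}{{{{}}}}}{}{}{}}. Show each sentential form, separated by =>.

S => {S}   [S ::= { S }]
{S} => {SS}   [S ::= S S]
{SS} => {SSS}   [S ::= S S]
{SSS} => {{S}SS}   [S ::= { S }]
{{S}SS} => {{SS}SS}   [S ::= S S]
{{SS}SS} => {{{}S}SS}   [S ::= { }]
{{{}S}SS} => {{{}{S}}SS}   [S ::= { S }]
{{{}{S}}SS} => {{{}{{S}}}SS}   [S ::= { S }]
{{{}{{S}}}SS} => {{{}{{{S}}}}SS}   [S ::= { S }]
{{{}{{{S}}}}SS} => {{{}{{{{}}}}}SS}   [S ::= { }]
{{{}{{{{}}}}}SS} => {{{}{{{{}}}}}{}S}   [S ::= { }]
{{{}{{{{}}}}}{}S} => {{{}{{{{}}}}}{}SS}   [S ::= S S]
{{{}{{{{}}}}}{}SS} => {{{}{{{{}}}}}{}{}S}   [S ::= { }]
{{{}{{{{}}}}}{}{}S} => {{{}{{{{}}}}}{}{}{}}   [S ::= { }]

S=>{S}=>{SS}=>{SSS}=>{{S}SS}=>{{SS}SS}=>{{{}S}SS}=>{{{}{S}}SS}=>{{{}{{S}}}SS}=>{{{}{{{S}}}}SS}=>{{{}{{{{}}}}}SS}=>{{{}{{{{}}}}}{}S}=>{{{}{{{{}}}}}{}SS}=>{{{}{{{{}}}}}{}{}S}=>{{{}{{{{}}}}}{}{}{}}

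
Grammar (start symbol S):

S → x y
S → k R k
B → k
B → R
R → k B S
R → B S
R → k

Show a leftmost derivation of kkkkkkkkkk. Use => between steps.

S => kRk => kBSk => kkSk => kkkRkk => kkkkBSkk => kkkkkSkk => kkkkkkRkkk => kkkkkkkkkk

S => kRk   [S → k R k]
kRk => kBSk   [R → B S]
kBSk => kkSk   [B → k]
kkSk => kkkRkk   [S → k R k]
kkkRkk => kkkkBSkk   [R → k B S]
kkkkBSkk => kkkkkSkk   [B → k]
kkkkkSkk => kkkkkkRkkk   [S → k R k]
kkkkkkRkkk => kkkkkkkkkk   [R → k]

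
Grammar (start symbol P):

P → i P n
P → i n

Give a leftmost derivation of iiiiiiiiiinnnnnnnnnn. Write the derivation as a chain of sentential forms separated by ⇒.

P ⇒ iPn   [P → i P n]
iPn ⇒ iiPnn   [P → i P n]
iiPnn ⇒ iiiPnnn   [P → i P n]
iiiPnnn ⇒ iiiiPnnnn   [P → i P n]
iiiiPnnnn ⇒ iiiiiPnnnnn   [P → i P n]
iiiiiPnnnnn ⇒ iiiiiiPnnnnnn   [P → i P n]
iiiiiiPnnnnnn ⇒ iiiiiiiPnnnnnnn   [P → i P n]
iiiiiiiPnnnnnnn ⇒ iiiiiiiiPnnnnnnnn   [P → i P n]
iiiiiiiiPnnnnnnnn ⇒ iiiiiiiiiPnnnnnnnnn   [P → i P n]
iiiiiiiiiPnnnnnnnnn ⇒ iiiiiiiiiinnnnnnnnnn   [P → i n]

P ⇒ iPn ⇒ iiPnn ⇒ iiiPnnn ⇒ iiiiPnnnn ⇒ iiiiiPnnnnn ⇒ iiiiiiPnnnnnn ⇒ iiiiiiiPnnnnnnn ⇒ iiiiiiiiPnnnnnnnn ⇒ iiiiiiiiiPnnnnnnnnn ⇒ iiiiiiiiiinnnnnnnnnn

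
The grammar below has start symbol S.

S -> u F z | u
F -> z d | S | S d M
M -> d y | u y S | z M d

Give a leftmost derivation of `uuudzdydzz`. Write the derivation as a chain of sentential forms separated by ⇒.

S ⇒ uFz   [S -> u F z]
uFz ⇒ uSz   [F -> S]
uSz ⇒ uuFzz   [S -> u F z]
uuFzz ⇒ uuSdMzz   [F -> S d M]
uuSdMzz ⇒ uuudMzz   [S -> u]
uuudMzz ⇒ uuudzMdzz   [M -> z M d]
uuudzMdzz ⇒ uuudzdydzz   [M -> d y]

S ⇒ uFz ⇒ uSz ⇒ uuFzz ⇒ uuSdMzz ⇒ uuudMzz ⇒ uuudzMdzz ⇒ uuudzdydzz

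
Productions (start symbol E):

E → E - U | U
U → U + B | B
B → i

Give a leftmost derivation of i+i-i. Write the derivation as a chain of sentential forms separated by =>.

E => E-U   [E → E - U]
E-U => U-U   [E → U]
U-U => U+B-U   [U → U + B]
U+B-U => B+B-U   [U → B]
B+B-U => i+B-U   [B → i]
i+B-U => i+i-U   [B → i]
i+i-U => i+i-B   [U → B]
i+i-B => i+i-i   [B → i]

E => E-U => U-U => U+B-U => B+B-U => i+B-U => i+i-U => i+i-B => i+i-i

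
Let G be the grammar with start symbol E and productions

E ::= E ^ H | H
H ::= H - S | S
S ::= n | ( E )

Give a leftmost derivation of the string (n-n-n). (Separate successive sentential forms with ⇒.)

E ⇒ H ⇒ S ⇒ (E) ⇒ (H) ⇒ (H-S) ⇒ (H-S-S) ⇒ (S-S-S) ⇒ (n-S-S) ⇒ (n-n-S) ⇒ (n-n-n)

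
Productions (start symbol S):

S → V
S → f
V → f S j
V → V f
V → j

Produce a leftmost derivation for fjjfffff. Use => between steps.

S => V   [S → V]
V => Vf   [V → V f]
Vf => Vff   [V → V f]
Vff => Vfff   [V → V f]
Vfff => Vffff   [V → V f]
Vffff => Vfffff   [V → V f]
Vfffff => fSjfffff   [V → f S j]
fSjfffff => fVjfffff   [S → V]
fVjfffff => fjjfffff   [V → j]

S => V => Vf => Vff => Vfff => Vffff => Vfffff => fSjfffff => fVjfffff => fjjfffff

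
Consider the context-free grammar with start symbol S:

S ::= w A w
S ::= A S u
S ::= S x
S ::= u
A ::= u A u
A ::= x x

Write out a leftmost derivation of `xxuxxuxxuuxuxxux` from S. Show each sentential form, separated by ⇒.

S ⇒ Sx ⇒ ASux ⇒ xxSux ⇒ xxSxux ⇒ xxSxxux ⇒ xxASuxxux ⇒ xxuAuSuxxux ⇒ xxuxxuSuxxux ⇒ xxuxxuSxuxxux ⇒ xxuxxuASuxuxxux ⇒ xxuxxuxxSuxuxxux ⇒ xxuxxuxxuuxuxxux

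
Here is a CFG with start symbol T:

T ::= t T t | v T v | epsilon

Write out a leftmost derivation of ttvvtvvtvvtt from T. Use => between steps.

T => tTt => ttTtt => ttvTvtt => ttvvTvvtt => ttvvtTtvvtt => ttvvtvTvtvvtt => ttvvtvvtvvtt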